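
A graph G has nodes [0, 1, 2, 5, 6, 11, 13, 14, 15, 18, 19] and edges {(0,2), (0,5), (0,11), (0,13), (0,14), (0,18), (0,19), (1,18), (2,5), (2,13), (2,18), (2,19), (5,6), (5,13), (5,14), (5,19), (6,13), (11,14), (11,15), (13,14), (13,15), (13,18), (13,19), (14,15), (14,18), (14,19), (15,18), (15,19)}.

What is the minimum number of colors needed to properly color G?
Clique number ω(G) = 5 (lower bound: χ ≥ ω).
The clique on [0, 2, 5, 13, 19] has size 5, forcing χ ≥ 5, and the coloring below uses 5 colors, so χ(G) = 5.
A valid 5-coloring: color 1: [1, 11, 13]; color 2: [2, 6, 14]; color 3: [0, 15]; color 4: [18, 19]; color 5: [5].

χ(G) = 5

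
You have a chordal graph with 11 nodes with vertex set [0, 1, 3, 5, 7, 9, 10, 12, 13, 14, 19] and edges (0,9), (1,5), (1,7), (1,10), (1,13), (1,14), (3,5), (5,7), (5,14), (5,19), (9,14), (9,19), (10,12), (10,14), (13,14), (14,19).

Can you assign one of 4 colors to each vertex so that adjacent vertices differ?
Yes, G is 4-colorable

A valid 4-coloring: color 1: [0, 3, 7, 12, 14]; color 2: [5, 9, 10, 13]; color 3: [1, 19].
(χ(G) = 3 ≤ 4.)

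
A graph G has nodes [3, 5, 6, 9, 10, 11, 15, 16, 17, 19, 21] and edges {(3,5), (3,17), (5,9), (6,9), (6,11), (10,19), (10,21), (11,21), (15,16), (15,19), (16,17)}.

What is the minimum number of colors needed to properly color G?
χ(G) = 3

Clique number ω(G) = 2 (lower bound: χ ≥ ω).
Odd cycle [21, 11, 6, 9, 5, 3, 17, 16, 15, 19, 10] needs 3 colors (χ ≥ 3).
The coloring below uses 3 colors, so χ(G) = 3.
A valid 3-coloring: color 1: [5, 6, 17, 19, 21]; color 2: [3, 9, 10, 11, 16]; color 3: [15].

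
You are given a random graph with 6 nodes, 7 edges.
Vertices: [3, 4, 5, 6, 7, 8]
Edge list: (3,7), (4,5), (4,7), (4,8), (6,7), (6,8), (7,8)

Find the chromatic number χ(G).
Clique number ω(G) = 3 (lower bound: χ ≥ ω).
The clique on [4, 7, 8] has size 3, forcing χ ≥ 3, and the coloring below uses 3 colors, so χ(G) = 3.
A valid 3-coloring: color 1: [5, 7]; color 2: [3, 4, 6]; color 3: [8].

χ(G) = 3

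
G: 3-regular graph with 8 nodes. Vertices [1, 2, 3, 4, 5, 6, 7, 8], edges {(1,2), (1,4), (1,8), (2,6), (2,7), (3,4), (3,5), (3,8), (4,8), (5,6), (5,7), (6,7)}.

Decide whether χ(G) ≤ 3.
Yes, G is 3-colorable

A valid 3-coloring: color 1: [1, 3, 6]; color 2: [2, 5, 8]; color 3: [4, 7].
(χ(G) = 3 ≤ 3.)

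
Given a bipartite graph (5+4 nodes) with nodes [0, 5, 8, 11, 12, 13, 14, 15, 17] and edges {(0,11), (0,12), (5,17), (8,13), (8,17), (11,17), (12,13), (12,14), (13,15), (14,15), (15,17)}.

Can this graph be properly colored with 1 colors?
Edge (0,11) forces its endpoints to differ, so 1 color is not enough.

No, G is not 1-colorable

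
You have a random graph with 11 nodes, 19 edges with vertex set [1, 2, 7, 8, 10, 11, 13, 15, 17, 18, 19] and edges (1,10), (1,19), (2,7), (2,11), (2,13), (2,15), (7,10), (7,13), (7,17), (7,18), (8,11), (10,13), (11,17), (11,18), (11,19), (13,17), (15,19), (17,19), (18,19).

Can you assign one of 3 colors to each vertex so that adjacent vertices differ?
A valid 3-coloring: color 1: [1, 11, 13, 15]; color 2: [7, 8, 19]; color 3: [2, 10, 17, 18].
(χ(G) = 3 ≤ 3.)

Yes, G is 3-colorable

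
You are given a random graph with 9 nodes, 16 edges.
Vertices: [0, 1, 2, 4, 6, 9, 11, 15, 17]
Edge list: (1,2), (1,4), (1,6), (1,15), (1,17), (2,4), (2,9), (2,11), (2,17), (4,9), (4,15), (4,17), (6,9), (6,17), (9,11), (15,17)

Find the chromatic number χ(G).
χ(G) = 4

Clique number ω(G) = 4 (lower bound: χ ≥ ω).
The clique on [1, 2, 4, 17] has size 4, forcing χ ≥ 4, and the coloring below uses 4 colors, so χ(G) = 4.
A valid 4-coloring: color 1: [0, 9, 17]; color 2: [4, 6, 11]; color 3: [1]; color 4: [2, 15].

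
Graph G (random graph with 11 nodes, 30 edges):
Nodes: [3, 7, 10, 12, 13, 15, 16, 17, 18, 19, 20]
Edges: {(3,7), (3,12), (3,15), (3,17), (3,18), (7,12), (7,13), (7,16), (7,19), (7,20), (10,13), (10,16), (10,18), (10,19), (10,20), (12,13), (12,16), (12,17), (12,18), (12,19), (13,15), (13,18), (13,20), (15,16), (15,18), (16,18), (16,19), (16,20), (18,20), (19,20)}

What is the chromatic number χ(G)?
χ(G) = 4

Clique number ω(G) = 4 (lower bound: χ ≥ ω).
The clique on [10, 16, 18, 20] has size 4, forcing χ ≥ 4, and the coloring below uses 4 colors, so χ(G) = 4.
A valid 4-coloring: color 1: [3, 13, 16]; color 2: [12, 15, 20]; color 3: [17, 18, 19]; color 4: [7, 10].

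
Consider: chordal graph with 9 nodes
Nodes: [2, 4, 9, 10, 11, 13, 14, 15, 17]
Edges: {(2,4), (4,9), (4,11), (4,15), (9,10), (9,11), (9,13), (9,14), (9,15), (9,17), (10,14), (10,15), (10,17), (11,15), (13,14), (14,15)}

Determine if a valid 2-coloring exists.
No, G is not 2-colorable

The clique on vertices [9, 10, 14, 15] has size 4 > 2, so it alone needs 4 colors.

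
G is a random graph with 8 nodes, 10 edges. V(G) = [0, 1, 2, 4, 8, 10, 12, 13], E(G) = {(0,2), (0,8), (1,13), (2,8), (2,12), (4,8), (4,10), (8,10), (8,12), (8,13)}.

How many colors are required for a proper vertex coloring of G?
χ(G) = 3

Clique number ω(G) = 3 (lower bound: χ ≥ ω).
The clique on [0, 2, 8] has size 3, forcing χ ≥ 3, and the coloring below uses 3 colors, so χ(G) = 3.
A valid 3-coloring: color 1: [1, 8]; color 2: [2, 10, 13]; color 3: [0, 4, 12].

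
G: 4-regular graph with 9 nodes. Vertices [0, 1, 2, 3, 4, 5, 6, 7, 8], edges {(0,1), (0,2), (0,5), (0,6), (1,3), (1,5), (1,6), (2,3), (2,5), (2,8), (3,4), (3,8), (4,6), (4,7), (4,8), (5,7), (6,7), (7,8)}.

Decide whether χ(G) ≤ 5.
A valid 5-coloring: color 1: [1, 2, 4]; color 2: [0, 3, 7]; color 3: [5, 6, 8].
(χ(G) = 3 ≤ 5.)

Yes, G is 5-colorable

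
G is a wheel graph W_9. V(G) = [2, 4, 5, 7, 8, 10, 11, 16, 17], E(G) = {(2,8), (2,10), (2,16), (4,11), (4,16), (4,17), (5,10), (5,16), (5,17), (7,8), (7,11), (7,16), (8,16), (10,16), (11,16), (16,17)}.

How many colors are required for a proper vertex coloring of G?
Clique number ω(G) = 3 (lower bound: χ ≥ ω).
The clique on [2, 8, 16] has size 3, forcing χ ≥ 3, and the coloring below uses 3 colors, so χ(G) = 3.
A valid 3-coloring: color 1: [16]; color 2: [8, 10, 11, 17]; color 3: [2, 4, 5, 7].

χ(G) = 3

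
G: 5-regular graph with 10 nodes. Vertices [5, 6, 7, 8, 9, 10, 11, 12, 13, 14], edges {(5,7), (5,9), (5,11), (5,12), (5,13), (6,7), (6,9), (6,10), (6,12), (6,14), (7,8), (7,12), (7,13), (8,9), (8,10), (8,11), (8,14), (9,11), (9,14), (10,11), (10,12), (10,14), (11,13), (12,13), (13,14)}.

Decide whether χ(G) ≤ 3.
The clique on vertices [5, 7, 12, 13] has size 4 > 3, so it alone needs 4 colors.

No, G is not 3-colorable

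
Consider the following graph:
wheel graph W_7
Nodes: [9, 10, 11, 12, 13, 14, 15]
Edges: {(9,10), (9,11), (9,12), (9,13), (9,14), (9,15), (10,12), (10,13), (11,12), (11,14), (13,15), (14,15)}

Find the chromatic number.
Clique number ω(G) = 3 (lower bound: χ ≥ ω).
The clique on [9, 10, 12] has size 3, forcing χ ≥ 3, and the coloring below uses 3 colors, so χ(G) = 3.
A valid 3-coloring: color 1: [9]; color 2: [10, 11, 15]; color 3: [12, 13, 14].

χ(G) = 3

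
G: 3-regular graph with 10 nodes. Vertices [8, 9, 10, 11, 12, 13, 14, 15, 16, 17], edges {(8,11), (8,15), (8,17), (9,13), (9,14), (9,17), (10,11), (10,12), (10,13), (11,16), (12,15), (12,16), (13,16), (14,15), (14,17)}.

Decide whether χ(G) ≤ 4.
A valid 4-coloring: color 1: [8, 12, 13, 14]; color 2: [10, 15, 16, 17]; color 3: [9, 11].
(χ(G) = 3 ≤ 4.)

Yes, G is 4-colorable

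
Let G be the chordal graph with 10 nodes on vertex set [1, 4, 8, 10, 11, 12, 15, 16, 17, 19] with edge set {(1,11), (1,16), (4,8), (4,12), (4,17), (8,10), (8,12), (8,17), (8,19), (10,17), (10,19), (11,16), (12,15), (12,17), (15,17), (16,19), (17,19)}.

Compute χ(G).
χ(G) = 4

Clique number ω(G) = 4 (lower bound: χ ≥ ω).
The clique on [8, 10, 17, 19] has size 4, forcing χ ≥ 4, and the coloring below uses 4 colors, so χ(G) = 4.
A valid 4-coloring: color 1: [16, 17]; color 2: [8, 11, 15]; color 3: [1, 12, 19]; color 4: [4, 10].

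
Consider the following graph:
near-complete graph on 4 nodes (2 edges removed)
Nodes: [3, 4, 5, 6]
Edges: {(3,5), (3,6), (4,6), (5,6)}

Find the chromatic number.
Clique number ω(G) = 3 (lower bound: χ ≥ ω).
The clique on [3, 5, 6] has size 3, forcing χ ≥ 3, and the coloring below uses 3 colors, so χ(G) = 3.
A valid 3-coloring: color 1: [6]; color 2: [4, 5]; color 3: [3].

χ(G) = 3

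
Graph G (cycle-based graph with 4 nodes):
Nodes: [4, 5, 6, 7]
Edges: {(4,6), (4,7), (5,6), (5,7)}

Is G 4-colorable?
A valid 4-coloring: color 1: [4, 5]; color 2: [6, 7].
(χ(G) = 2 ≤ 4.)

Yes, G is 4-colorable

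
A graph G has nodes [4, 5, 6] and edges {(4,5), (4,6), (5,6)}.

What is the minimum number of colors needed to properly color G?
Clique number ω(G) = 3 (lower bound: χ ≥ ω).
The clique on [4, 5, 6] has size 3, forcing χ ≥ 3, and the coloring below uses 3 colors, so χ(G) = 3.
A valid 3-coloring: color 1: [6]; color 2: [5]; color 3: [4].

χ(G) = 3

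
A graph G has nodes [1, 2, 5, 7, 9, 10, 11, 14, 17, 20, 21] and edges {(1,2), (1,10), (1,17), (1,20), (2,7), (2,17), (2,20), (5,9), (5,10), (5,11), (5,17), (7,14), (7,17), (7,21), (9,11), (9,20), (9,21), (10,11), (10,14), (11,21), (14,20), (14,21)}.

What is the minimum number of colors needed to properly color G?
χ(G) = 4

Clique number ω(G) = 3 (lower bound: χ ≥ ω).
Suppose a proper 3-coloring c exists. The clique [1, 2, 17] takes 3 distinct colors; by symmetry let c(1) = 1, c(2) = 2, c(17) = 3.
- Vertex 7: neighbors [2, 17] already have colors [2, 3] ⇒ c(7) = 1.
- Vertex 20: neighbors [1, 2] already have colors [1, 2] ⇒ c(20) = 3.
- Vertex 14: neighbors [7, 20] already have colors [1, 3] ⇒ c(14) = 2.
- Vertex 10: neighbors [1, 14] already have colors [1, 2] ⇒ c(10) = 3.
- Vertex 21: neighbors [7, 14] already have colors [1, 2] ⇒ c(21) = 3.
- Vertex 5: neighbors [10] already have colors [3]; try each remaining color.
- Case c(5) = 1:
  - Vertex 9: neighbors [5, 20] already have colors [1, 3] ⇒ c(9) = 2.
  - Vertex 11: neighbors [5, 9, 10] already have colors [1, 2, 3] — all 3 colors blocked. Contradiction.
- Case c(5) = 2:
  - Vertex 9: neighbors [5, 20] already have colors [2, 3] ⇒ c(9) = 1.
  - Vertex 11: neighbors [9, 5, 10] already have colors [1, 2, 3] — all 3 colors blocked. Contradiction.
Every case ends in a contradiction, so G has no proper 3-coloring (χ ≥ 4).
The coloring below uses 4 colors, so χ(G) = 4.
A valid 4-coloring: color 1: [9, 10, 17]; color 2: [2, 11, 14]; color 3: [5, 20, 21]; color 4: [1, 7].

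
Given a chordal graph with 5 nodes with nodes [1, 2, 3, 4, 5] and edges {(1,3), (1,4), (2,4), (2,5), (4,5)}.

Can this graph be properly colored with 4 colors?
A valid 4-coloring: color 1: [3, 4]; color 2: [1, 5]; color 3: [2].
(χ(G) = 3 ≤ 4.)

Yes, G is 4-colorable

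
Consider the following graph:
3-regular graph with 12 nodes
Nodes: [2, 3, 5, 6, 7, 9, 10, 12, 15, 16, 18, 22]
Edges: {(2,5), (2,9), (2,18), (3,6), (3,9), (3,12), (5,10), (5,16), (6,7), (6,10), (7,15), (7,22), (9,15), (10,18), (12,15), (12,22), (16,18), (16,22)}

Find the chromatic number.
Clique number ω(G) = 2 (lower bound: χ ≥ ω).
Odd cycle [7, 15, 12, 3, 6] needs 3 colors (χ ≥ 3).
The coloring below uses 3 colors, so χ(G) = 3.
A valid 3-coloring: color 1: [2, 3, 10, 15, 22]; color 2: [5, 6, 9, 12, 18]; color 3: [7, 16].

χ(G) = 3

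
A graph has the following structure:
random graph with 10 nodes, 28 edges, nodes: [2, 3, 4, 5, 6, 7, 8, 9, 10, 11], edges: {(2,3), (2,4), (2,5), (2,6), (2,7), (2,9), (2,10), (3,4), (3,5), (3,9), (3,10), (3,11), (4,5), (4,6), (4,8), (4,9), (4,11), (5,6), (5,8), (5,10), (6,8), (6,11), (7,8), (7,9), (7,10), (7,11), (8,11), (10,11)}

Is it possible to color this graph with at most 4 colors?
A valid 4-coloring: color 1: [4, 10]; color 2: [2, 8]; color 3: [3, 6, 7]; color 4: [5, 9, 11].
(χ(G) = 4 ≤ 4.)

Yes, G is 4-colorable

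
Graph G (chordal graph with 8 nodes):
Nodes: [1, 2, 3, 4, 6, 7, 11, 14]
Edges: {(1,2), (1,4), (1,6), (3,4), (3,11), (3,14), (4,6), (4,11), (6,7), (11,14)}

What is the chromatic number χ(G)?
Clique number ω(G) = 3 (lower bound: χ ≥ ω).
The clique on [1, 4, 6] has size 3, forcing χ ≥ 3, and the coloring below uses 3 colors, so χ(G) = 3.
A valid 3-coloring: color 1: [2, 4, 7, 14]; color 2: [3, 6]; color 3: [1, 11].

χ(G) = 3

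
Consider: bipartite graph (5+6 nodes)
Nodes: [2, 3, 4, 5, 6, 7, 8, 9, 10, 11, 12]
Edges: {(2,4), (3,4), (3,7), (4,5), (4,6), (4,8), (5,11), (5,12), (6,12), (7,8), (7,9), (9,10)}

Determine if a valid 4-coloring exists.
Yes, G is 4-colorable

A valid 4-coloring: color 1: [4, 7, 10, 11, 12]; color 2: [2, 3, 5, 6, 8, 9].
(χ(G) = 2 ≤ 4.)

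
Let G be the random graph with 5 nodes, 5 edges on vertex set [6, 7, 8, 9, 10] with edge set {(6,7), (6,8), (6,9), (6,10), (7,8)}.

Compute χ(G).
χ(G) = 3

Clique number ω(G) = 3 (lower bound: χ ≥ ω).
The clique on [6, 7, 8] has size 3, forcing χ ≥ 3, and the coloring below uses 3 colors, so χ(G) = 3.
A valid 3-coloring: color 1: [6]; color 2: [7, 9, 10]; color 3: [8].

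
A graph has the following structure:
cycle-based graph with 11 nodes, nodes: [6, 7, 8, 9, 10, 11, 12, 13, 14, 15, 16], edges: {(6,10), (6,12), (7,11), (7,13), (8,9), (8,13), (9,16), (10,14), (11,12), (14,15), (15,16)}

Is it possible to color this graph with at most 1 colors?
No, G is not 1-colorable

Edge (6,10) forces its endpoints to differ, so 1 color is not enough.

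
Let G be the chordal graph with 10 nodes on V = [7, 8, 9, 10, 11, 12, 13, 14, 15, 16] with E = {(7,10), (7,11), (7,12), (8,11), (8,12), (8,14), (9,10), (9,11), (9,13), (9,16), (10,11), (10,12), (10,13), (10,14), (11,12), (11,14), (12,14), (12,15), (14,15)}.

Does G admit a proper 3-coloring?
No, G is not 3-colorable

The clique on vertices [8, 11, 12, 14] has size 4 > 3, so it alone needs 4 colors.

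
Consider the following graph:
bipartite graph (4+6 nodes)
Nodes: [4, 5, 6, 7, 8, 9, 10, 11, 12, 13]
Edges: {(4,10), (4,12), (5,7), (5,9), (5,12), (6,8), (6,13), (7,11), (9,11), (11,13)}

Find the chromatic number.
Clique number ω(G) = 2 (lower bound: χ ≥ ω).
The graph is bipartite (no odd cycle), so 2 colors suffice: χ(G) = 2.
A valid 2-coloring: color 1: [4, 5, 6, 11]; color 2: [7, 8, 9, 10, 12, 13].

χ(G) = 2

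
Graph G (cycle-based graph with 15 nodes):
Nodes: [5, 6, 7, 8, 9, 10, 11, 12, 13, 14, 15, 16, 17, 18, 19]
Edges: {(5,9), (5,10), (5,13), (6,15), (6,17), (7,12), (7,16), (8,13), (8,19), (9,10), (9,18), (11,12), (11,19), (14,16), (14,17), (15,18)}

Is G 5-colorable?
Yes, G is 5-colorable

A valid 5-coloring: color 1: [5, 6, 7, 8, 11, 14, 18]; color 2: [9, 12, 13, 15, 16, 17, 19]; color 3: [10].
(χ(G) = 3 ≤ 5.)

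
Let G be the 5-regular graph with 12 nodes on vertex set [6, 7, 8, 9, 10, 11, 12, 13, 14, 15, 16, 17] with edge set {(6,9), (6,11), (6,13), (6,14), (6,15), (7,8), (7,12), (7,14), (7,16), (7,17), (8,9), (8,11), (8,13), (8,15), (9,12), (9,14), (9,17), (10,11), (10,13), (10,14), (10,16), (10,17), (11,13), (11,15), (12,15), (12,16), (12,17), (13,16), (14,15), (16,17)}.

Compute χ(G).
Clique number ω(G) = 4 (lower bound: χ ≥ ω).
The clique on [7, 12, 16, 17] has size 4, forcing χ ≥ 4, and the coloring below uses 4 colors, so χ(G) = 4.
A valid 4-coloring: color 1: [13, 15, 17]; color 2: [9, 11, 16]; color 3: [6, 7, 10]; color 4: [8, 12, 14].

χ(G) = 4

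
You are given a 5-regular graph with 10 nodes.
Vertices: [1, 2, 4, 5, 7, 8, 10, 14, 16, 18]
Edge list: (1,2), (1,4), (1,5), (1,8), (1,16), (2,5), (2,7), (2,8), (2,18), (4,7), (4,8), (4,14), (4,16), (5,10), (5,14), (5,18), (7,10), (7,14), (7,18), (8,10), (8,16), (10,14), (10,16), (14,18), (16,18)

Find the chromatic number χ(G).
χ(G) = 4

Clique number ω(G) = 4 (lower bound: χ ≥ ω).
The clique on [1, 4, 8, 16] has size 4, forcing χ ≥ 4, and the coloring below uses 4 colors, so χ(G) = 4.
A valid 4-coloring: color 1: [2, 4, 10]; color 2: [5, 7, 16]; color 3: [1, 14]; color 4: [8, 18].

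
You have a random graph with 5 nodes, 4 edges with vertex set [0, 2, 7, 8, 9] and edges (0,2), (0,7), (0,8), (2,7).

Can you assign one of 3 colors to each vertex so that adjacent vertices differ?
Yes, G is 3-colorable

A valid 3-coloring: color 1: [0, 9]; color 2: [2, 8]; color 3: [7].
(χ(G) = 3 ≤ 3.)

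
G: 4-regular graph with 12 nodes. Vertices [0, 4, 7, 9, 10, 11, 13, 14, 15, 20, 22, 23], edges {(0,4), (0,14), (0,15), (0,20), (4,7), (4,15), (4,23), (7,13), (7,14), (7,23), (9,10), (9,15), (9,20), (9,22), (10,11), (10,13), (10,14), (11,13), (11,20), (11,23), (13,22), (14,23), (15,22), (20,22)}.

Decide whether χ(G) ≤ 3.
A valid 3-coloring: color 1: [4, 9, 13, 14]; color 2: [10, 15, 20, 23]; color 3: [0, 7, 11, 22].
(χ(G) = 3 ≤ 3.)

Yes, G is 3-colorable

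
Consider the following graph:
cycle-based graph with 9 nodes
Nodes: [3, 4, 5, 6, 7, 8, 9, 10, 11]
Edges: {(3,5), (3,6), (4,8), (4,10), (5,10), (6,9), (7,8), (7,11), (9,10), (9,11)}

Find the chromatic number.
χ(G) = 3

Clique number ω(G) = 2 (lower bound: χ ≥ ω).
Odd cycle [5, 3, 6, 9, 10] needs 3 colors (χ ≥ 3).
The coloring below uses 3 colors, so χ(G) = 3.
A valid 3-coloring: color 1: [3, 8, 10, 11]; color 2: [4, 5, 7, 9]; color 3: [6].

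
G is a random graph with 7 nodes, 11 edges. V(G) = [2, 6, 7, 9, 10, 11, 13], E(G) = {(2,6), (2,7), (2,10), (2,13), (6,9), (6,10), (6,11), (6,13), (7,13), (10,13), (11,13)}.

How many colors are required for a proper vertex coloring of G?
χ(G) = 4

Clique number ω(G) = 4 (lower bound: χ ≥ ω).
The clique on [2, 6, 10, 13] has size 4, forcing χ ≥ 4, and the coloring below uses 4 colors, so χ(G) = 4.
A valid 4-coloring: color 1: [9, 13]; color 2: [6, 7]; color 3: [2, 11]; color 4: [10].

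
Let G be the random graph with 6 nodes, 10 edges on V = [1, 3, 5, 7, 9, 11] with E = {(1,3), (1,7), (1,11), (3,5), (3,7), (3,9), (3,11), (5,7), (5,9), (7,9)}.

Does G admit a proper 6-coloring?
Yes, G is 6-colorable

A valid 6-coloring: color 1: [3]; color 2: [7, 11]; color 3: [1, 9]; color 4: [5].
(χ(G) = 4 ≤ 6.)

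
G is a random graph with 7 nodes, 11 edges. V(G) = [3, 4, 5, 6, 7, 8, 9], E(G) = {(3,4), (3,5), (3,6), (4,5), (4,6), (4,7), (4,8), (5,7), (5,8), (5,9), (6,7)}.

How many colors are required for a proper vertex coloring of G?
Clique number ω(G) = 3 (lower bound: χ ≥ ω).
The clique on [4, 5, 8] has size 3, forcing χ ≥ 3, and the coloring below uses 3 colors, so χ(G) = 3.
A valid 3-coloring: color 1: [5, 6]; color 2: [4, 9]; color 3: [3, 7, 8].

χ(G) = 3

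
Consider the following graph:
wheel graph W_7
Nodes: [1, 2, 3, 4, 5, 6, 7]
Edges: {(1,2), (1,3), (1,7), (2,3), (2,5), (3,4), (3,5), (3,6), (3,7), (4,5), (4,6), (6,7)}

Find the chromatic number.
Clique number ω(G) = 3 (lower bound: χ ≥ ω).
The clique on [1, 2, 3] has size 3, forcing χ ≥ 3, and the coloring below uses 3 colors, so χ(G) = 3.
A valid 3-coloring: color 1: [3]; color 2: [1, 5, 6]; color 3: [2, 4, 7].

χ(G) = 3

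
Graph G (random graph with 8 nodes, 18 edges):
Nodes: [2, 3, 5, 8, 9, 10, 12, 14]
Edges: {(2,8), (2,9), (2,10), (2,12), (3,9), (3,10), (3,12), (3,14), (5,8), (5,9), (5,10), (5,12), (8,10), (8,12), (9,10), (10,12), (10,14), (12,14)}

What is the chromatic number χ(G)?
χ(G) = 4

Clique number ω(G) = 4 (lower bound: χ ≥ ω).
The clique on [2, 8, 10, 12] has size 4, forcing χ ≥ 4, and the coloring below uses 4 colors, so χ(G) = 4.
A valid 4-coloring: color 1: [10]; color 2: [9, 12]; color 3: [2, 3, 5]; color 4: [8, 14].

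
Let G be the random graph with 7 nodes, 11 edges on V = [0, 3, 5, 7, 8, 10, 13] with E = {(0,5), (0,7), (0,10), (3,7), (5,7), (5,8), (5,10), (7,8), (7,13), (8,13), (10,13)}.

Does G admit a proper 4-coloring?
A valid 4-coloring: color 1: [7, 10]; color 2: [3, 5, 13]; color 3: [0, 8].
(χ(G) = 3 ≤ 4.)

Yes, G is 4-colorable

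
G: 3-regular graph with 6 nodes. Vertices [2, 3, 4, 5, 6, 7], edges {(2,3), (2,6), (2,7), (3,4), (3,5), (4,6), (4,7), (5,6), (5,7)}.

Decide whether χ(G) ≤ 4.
Yes, G is 4-colorable

A valid 4-coloring: color 1: [3, 6, 7]; color 2: [2, 4, 5].
(χ(G) = 2 ≤ 4.)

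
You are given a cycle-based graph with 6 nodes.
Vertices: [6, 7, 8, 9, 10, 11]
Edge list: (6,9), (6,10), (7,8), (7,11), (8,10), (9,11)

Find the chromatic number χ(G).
χ(G) = 2

Clique number ω(G) = 2 (lower bound: χ ≥ ω).
The graph is bipartite (no odd cycle), so 2 colors suffice: χ(G) = 2.
A valid 2-coloring: color 1: [6, 8, 11]; color 2: [7, 9, 10].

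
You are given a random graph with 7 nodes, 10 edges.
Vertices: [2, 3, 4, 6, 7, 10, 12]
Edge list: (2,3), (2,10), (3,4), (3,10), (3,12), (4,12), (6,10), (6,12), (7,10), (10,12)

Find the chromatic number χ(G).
χ(G) = 3

Clique number ω(G) = 3 (lower bound: χ ≥ ω).
The clique on [2, 3, 10] has size 3, forcing χ ≥ 3, and the coloring below uses 3 colors, so χ(G) = 3.
A valid 3-coloring: color 1: [4, 10]; color 2: [2, 7, 12]; color 3: [3, 6].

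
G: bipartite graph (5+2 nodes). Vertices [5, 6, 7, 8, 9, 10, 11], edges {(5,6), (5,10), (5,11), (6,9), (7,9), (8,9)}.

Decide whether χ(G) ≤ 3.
A valid 3-coloring: color 1: [5, 9]; color 2: [6, 7, 8, 10, 11].
(χ(G) = 2 ≤ 3.)

Yes, G is 3-colorable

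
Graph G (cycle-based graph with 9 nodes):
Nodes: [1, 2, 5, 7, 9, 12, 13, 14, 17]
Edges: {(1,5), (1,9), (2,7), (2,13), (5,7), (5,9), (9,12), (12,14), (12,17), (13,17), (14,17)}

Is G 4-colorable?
Yes, G is 4-colorable

A valid 4-coloring: color 1: [5, 12, 13]; color 2: [2, 9, 17]; color 3: [1, 7, 14].
(χ(G) = 3 ≤ 4.)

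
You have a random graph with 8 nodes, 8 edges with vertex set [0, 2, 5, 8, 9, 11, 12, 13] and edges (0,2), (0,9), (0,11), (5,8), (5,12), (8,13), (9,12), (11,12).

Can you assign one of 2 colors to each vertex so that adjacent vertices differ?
Yes, G is 2-colorable

A valid 2-coloring: color 1: [0, 8, 12]; color 2: [2, 5, 9, 11, 13].
(χ(G) = 2 ≤ 2.)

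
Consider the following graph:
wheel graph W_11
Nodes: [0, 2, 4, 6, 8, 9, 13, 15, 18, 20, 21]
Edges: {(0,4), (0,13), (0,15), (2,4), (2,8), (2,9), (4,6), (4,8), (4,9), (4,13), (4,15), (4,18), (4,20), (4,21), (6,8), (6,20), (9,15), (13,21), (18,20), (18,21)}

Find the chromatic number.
χ(G) = 3

Clique number ω(G) = 3 (lower bound: χ ≥ ω).
The clique on [0, 4, 13] has size 3, forcing χ ≥ 3, and the coloring below uses 3 colors, so χ(G) = 3.
A valid 3-coloring: color 1: [4]; color 2: [0, 8, 9, 20, 21]; color 3: [2, 6, 13, 15, 18].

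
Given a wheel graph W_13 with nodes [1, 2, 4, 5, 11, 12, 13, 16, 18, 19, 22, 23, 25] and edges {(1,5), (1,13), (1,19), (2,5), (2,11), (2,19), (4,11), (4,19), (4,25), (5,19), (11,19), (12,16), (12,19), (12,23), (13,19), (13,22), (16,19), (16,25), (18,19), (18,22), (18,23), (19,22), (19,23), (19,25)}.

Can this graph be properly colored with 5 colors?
Yes, G is 5-colorable

A valid 5-coloring: color 1: [19]; color 2: [1, 2, 4, 16, 22, 23]; color 3: [5, 11, 12, 13, 18, 25].
(χ(G) = 3 ≤ 5.)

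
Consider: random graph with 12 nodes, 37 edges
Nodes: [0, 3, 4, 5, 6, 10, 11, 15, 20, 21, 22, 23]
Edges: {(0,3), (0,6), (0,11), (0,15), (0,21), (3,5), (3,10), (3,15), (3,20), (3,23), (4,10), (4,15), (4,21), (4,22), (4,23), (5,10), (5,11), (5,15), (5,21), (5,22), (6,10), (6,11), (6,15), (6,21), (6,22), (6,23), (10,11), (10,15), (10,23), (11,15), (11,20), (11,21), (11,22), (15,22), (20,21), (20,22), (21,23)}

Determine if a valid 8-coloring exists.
Yes, G is 8-colorable

A valid 8-coloring: color 1: [3, 4, 11]; color 2: [15, 20, 23]; color 3: [5, 6]; color 4: [10, 21, 22]; color 5: [0].
(χ(G) = 5 ≤ 8.)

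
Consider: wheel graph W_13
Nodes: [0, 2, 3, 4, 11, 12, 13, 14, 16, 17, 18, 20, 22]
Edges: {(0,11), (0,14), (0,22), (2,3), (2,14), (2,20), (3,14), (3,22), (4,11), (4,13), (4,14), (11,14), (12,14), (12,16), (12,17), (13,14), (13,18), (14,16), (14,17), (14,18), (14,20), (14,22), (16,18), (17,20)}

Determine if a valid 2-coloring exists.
No, G is not 2-colorable

The clique on vertices [0, 11, 14] has size 3 > 2, so it alone needs 3 colors.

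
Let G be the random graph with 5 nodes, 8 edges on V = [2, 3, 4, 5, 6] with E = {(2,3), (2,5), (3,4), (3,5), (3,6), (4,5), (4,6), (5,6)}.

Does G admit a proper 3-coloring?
No, G is not 3-colorable

The clique on vertices [3, 4, 5, 6] has size 4 > 3, so it alone needs 4 colors.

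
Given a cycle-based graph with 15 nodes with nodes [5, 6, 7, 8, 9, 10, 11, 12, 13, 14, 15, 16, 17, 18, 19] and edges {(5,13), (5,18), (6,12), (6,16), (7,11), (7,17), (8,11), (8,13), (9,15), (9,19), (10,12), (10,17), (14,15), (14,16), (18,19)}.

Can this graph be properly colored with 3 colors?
Yes, G is 3-colorable

A valid 3-coloring: color 1: [6, 9, 11, 13, 14, 17, 18]; color 2: [5, 7, 8, 12, 15, 16, 19]; color 3: [10].
(χ(G) = 3 ≤ 3.)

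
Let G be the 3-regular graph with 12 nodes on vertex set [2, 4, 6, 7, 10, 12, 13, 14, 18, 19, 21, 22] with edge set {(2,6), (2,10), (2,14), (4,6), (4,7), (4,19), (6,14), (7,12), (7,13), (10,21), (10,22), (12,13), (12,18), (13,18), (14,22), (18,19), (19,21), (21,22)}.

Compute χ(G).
Clique number ω(G) = 3 (lower bound: χ ≥ ω).
The clique on [2, 6, 14] has size 3, forcing χ ≥ 3, and the coloring below uses 3 colors, so χ(G) = 3.
A valid 3-coloring: color 1: [6, 13, 19, 22]; color 2: [4, 10, 12, 14]; color 3: [2, 7, 18, 21].

χ(G) = 3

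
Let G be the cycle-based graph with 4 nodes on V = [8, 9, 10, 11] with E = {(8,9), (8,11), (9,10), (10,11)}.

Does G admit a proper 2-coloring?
A valid 2-coloring: color 1: [8, 10]; color 2: [9, 11].
(χ(G) = 2 ≤ 2.)

Yes, G is 2-colorable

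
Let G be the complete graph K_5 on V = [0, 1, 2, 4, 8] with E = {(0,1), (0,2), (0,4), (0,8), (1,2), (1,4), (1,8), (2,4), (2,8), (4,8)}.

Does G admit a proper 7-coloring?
A valid 7-coloring: color 1: [1]; color 2: [2]; color 3: [4]; color 4: [8]; color 5: [0].
(χ(G) = 5 ≤ 7.)

Yes, G is 7-colorable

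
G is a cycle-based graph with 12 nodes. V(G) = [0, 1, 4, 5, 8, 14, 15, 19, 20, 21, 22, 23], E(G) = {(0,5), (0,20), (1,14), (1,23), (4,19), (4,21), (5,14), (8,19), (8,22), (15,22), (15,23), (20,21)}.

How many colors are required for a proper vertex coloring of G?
Clique number ω(G) = 2 (lower bound: χ ≥ ω).
The graph is bipartite (no odd cycle), so 2 colors suffice: χ(G) = 2.
A valid 2-coloring: color 1: [0, 14, 19, 21, 22, 23]; color 2: [1, 4, 5, 8, 15, 20].

χ(G) = 2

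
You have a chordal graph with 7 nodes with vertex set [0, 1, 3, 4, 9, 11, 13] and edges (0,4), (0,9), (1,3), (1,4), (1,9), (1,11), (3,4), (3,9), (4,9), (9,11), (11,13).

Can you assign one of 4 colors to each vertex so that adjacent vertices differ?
Yes, G is 4-colorable

A valid 4-coloring: color 1: [9, 13]; color 2: [4, 11]; color 3: [0, 1]; color 4: [3].
(χ(G) = 4 ≤ 4.)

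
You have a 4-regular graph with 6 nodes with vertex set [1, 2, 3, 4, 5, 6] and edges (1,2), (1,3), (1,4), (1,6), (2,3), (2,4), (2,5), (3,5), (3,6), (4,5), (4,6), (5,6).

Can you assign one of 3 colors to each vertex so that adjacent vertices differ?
A valid 3-coloring: color 1: [1, 5]; color 2: [2, 6]; color 3: [3, 4].
(χ(G) = 3 ≤ 3.)

Yes, G is 3-colorable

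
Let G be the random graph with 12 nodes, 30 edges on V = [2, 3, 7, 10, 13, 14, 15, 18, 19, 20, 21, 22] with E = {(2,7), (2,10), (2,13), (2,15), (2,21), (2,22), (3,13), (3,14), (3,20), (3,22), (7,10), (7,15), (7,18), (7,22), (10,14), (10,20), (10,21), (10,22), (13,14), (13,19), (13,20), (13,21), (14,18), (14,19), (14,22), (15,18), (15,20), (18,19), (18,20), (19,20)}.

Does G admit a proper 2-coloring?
The clique on vertices [2, 7, 10, 22] has size 4 > 2, so it alone needs 4 colors.

No, G is not 2-colorable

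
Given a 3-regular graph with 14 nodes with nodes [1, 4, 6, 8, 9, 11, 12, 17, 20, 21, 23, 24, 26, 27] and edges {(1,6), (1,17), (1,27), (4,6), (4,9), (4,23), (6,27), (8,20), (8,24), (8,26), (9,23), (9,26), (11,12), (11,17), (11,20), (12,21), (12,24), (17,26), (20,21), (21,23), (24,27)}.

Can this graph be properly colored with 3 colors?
A valid 3-coloring: color 1: [1, 4, 11, 21, 24, 26]; color 2: [8, 9, 12, 17, 27]; color 3: [6, 20, 23].
(χ(G) = 3 ≤ 3.)

Yes, G is 3-colorable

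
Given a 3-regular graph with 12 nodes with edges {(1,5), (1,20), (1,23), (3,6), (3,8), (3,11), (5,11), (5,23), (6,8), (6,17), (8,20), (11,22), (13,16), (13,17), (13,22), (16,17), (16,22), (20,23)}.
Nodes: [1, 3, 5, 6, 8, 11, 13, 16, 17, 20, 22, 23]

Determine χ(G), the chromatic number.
Clique number ω(G) = 3 (lower bound: χ ≥ ω).
The clique on [1, 20, 23] has size 3, forcing χ ≥ 3, and the coloring below uses 3 colors, so χ(G) = 3.
A valid 3-coloring: color 1: [1, 8, 11, 16]; color 2: [5, 6, 13, 20]; color 3: [3, 17, 22, 23].

χ(G) = 3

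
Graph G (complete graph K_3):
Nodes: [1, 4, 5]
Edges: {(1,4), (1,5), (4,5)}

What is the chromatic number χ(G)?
χ(G) = 3

Clique number ω(G) = 3 (lower bound: χ ≥ ω).
The clique on [1, 4, 5] has size 3, forcing χ ≥ 3, and the coloring below uses 3 colors, so χ(G) = 3.
A valid 3-coloring: color 1: [4]; color 2: [1]; color 3: [5].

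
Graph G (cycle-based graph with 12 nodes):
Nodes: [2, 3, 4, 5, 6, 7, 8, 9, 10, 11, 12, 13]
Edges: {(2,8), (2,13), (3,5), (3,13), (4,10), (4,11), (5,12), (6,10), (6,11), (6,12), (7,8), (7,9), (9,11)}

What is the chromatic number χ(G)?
Clique number ω(G) = 2 (lower bound: χ ≥ ω).
The graph is bipartite (no odd cycle), so 2 colors suffice: χ(G) = 2.
A valid 2-coloring: color 1: [4, 5, 6, 8, 9, 13]; color 2: [2, 3, 7, 10, 11, 12].

χ(G) = 2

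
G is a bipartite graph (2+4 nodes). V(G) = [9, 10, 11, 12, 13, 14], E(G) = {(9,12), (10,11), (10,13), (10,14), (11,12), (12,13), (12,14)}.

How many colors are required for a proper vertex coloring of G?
χ(G) = 2

Clique number ω(G) = 2 (lower bound: χ ≥ ω).
The graph is bipartite (no odd cycle), so 2 colors suffice: χ(G) = 2.
A valid 2-coloring: color 1: [10, 12]; color 2: [9, 11, 13, 14].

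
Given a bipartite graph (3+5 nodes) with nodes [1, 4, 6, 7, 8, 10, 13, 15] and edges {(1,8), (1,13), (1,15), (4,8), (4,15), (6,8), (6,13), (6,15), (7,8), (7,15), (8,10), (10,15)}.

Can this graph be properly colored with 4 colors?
A valid 4-coloring: color 1: [8, 13, 15]; color 2: [1, 4, 6, 7, 10].
(χ(G) = 2 ≤ 4.)

Yes, G is 4-colorable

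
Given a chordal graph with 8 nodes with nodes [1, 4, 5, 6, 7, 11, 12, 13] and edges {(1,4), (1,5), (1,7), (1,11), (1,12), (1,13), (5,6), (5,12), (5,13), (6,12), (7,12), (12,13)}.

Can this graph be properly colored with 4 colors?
Yes, G is 4-colorable

A valid 4-coloring: color 1: [1, 6]; color 2: [4, 11, 12]; color 3: [5, 7]; color 4: [13].
(χ(G) = 4 ≤ 4.)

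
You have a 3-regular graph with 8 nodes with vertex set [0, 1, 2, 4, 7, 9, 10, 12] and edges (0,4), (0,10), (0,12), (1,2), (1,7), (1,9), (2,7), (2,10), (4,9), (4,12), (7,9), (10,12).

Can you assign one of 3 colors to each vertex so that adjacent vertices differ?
A valid 3-coloring: color 1: [0, 2, 9]; color 2: [4, 7, 10]; color 3: [1, 12].
(χ(G) = 3 ≤ 3.)

Yes, G is 3-colorable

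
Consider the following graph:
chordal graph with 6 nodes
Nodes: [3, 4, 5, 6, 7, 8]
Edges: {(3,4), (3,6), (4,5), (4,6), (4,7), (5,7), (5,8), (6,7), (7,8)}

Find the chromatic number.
Clique number ω(G) = 3 (lower bound: χ ≥ ω).
The clique on [5, 7, 8] has size 3, forcing χ ≥ 3, and the coloring below uses 3 colors, so χ(G) = 3.
A valid 3-coloring: color 1: [4, 8]; color 2: [3, 7]; color 3: [5, 6].

χ(G) = 3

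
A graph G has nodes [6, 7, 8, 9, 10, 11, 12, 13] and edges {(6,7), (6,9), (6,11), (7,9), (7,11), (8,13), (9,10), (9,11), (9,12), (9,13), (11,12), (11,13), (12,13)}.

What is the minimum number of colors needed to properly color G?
Clique number ω(G) = 4 (lower bound: χ ≥ ω).
The clique on [9, 11, 12, 13] has size 4, forcing χ ≥ 4, and the coloring below uses 4 colors, so χ(G) = 4.
A valid 4-coloring: color 1: [8, 9]; color 2: [10, 11]; color 3: [7, 13]; color 4: [6, 12].

χ(G) = 4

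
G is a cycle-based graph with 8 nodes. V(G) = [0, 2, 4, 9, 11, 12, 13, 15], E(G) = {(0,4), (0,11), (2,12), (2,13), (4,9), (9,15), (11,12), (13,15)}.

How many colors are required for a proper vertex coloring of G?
χ(G) = 2

Clique number ω(G) = 2 (lower bound: χ ≥ ω).
The graph is bipartite (no odd cycle), so 2 colors suffice: χ(G) = 2.
A valid 2-coloring: color 1: [0, 9, 12, 13]; color 2: [2, 4, 11, 15].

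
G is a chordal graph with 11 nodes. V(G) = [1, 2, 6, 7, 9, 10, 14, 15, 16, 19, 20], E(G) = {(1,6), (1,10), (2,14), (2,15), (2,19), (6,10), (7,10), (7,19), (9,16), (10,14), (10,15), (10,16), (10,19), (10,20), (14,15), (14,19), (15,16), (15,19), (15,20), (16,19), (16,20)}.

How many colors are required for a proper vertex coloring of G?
Clique number ω(G) = 4 (lower bound: χ ≥ ω).
The clique on [2, 14, 15, 19] has size 4, forcing χ ≥ 4, and the coloring below uses 4 colors, so χ(G) = 4.
A valid 4-coloring: color 1: [2, 9, 10]; color 2: [1, 19, 20]; color 3: [6, 7, 15]; color 4: [14, 16].

χ(G) = 4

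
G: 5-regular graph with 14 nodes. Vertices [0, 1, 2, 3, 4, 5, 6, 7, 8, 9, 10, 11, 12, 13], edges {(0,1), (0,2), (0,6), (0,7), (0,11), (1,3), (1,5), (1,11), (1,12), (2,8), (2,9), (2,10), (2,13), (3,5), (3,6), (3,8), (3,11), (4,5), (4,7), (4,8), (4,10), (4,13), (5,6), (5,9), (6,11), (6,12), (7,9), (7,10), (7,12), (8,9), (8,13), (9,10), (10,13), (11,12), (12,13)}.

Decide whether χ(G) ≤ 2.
The clique on vertices [0, 1, 11] has size 3 > 2, so it alone needs 3 colors.

No, G is not 2-colorable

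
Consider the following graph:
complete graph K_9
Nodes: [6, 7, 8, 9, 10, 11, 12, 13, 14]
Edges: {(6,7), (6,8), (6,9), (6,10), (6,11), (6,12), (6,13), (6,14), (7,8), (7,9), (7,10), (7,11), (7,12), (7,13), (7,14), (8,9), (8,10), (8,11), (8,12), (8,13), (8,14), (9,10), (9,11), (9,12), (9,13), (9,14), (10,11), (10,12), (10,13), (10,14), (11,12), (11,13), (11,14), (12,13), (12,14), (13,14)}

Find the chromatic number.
Clique number ω(G) = 9 (lower bound: χ ≥ ω).
The clique on [6, 7, 8, 9, 10, 11, 12, 13, 14] has size 9, forcing χ ≥ 9, and the coloring below uses 9 colors, so χ(G) = 9.
A valid 9-coloring: color 1: [9]; color 2: [6]; color 3: [10]; color 4: [7]; color 5: [12]; color 6: [11]; color 7: [13]; color 8: [8]; color 9: [14].

χ(G) = 9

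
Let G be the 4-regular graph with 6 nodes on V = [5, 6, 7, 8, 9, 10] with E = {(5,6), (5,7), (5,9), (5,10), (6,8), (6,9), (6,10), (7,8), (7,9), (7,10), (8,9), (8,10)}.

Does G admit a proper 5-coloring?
A valid 5-coloring: color 1: [6, 7]; color 2: [5, 8]; color 3: [9, 10].
(χ(G) = 3 ≤ 5.)

Yes, G is 5-colorable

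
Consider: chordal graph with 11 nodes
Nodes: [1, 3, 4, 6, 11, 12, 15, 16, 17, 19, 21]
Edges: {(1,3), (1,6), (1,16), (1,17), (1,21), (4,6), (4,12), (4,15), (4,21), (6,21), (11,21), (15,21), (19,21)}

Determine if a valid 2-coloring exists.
No, G is not 2-colorable

The clique on vertices [1, 6, 21] has size 3 > 2, so it alone needs 3 colors.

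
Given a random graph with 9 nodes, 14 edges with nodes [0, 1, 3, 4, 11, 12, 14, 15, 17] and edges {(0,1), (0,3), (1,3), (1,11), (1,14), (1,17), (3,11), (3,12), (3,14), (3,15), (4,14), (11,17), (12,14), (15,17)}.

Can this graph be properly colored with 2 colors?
No, G is not 2-colorable

The clique on vertices [1, 11, 17] has size 3 > 2, so it alone needs 3 colors.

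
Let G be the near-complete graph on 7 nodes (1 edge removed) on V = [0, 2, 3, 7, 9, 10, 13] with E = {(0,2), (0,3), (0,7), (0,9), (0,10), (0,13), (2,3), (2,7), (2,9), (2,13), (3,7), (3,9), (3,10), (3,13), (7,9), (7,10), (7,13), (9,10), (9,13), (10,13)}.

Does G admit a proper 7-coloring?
Yes, G is 7-colorable

A valid 7-coloring: color 1: [13]; color 2: [9]; color 3: [3]; color 4: [0]; color 5: [7]; color 6: [2, 10].
(χ(G) = 6 ≤ 7.)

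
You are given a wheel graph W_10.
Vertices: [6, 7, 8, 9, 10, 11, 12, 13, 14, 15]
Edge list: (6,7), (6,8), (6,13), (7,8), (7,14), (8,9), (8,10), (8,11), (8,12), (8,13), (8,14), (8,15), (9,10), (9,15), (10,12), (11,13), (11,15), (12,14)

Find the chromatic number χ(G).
χ(G) = 4

Clique number ω(G) = 3 (lower bound: χ ≥ ω).
Odd cycle [7, 14, 12, 10, 9, 15, 11, 13, 6] needs 3 colors (χ ≥ 3).
Vertex 8 is adjacent to every vertex of [6, 7, 9, 10, 11, 12, 13, 14, 15], which already need 3 colors among themselves, so 8 needs a new color (χ ≥ 4).
The coloring below uses 4 colors, so χ(G) = 4.
A valid 4-coloring: color 1: [8]; color 2: [7, 9, 12, 13]; color 3: [6, 10, 14, 15]; color 4: [11].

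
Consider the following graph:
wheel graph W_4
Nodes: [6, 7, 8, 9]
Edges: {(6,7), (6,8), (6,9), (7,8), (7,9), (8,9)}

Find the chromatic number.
χ(G) = 4

Clique number ω(G) = 4 (lower bound: χ ≥ ω).
The clique on [6, 7, 8, 9] has size 4, forcing χ ≥ 4, and the coloring below uses 4 colors, so χ(G) = 4.
A valid 4-coloring: color 1: [9]; color 2: [8]; color 3: [6]; color 4: [7].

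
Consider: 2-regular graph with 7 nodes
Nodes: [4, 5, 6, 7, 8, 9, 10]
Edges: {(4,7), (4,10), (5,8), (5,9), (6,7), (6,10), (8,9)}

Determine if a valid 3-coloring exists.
A valid 3-coloring: color 1: [7, 9, 10]; color 2: [4, 5, 6]; color 3: [8].
(χ(G) = 3 ≤ 3.)

Yes, G is 3-colorable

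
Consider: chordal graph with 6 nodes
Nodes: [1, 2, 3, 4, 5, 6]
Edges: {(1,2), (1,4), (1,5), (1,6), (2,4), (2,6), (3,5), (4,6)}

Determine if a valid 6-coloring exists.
Yes, G is 6-colorable

A valid 6-coloring: color 1: [1, 3]; color 2: [5, 6]; color 3: [2]; color 4: [4].
(χ(G) = 4 ≤ 6.)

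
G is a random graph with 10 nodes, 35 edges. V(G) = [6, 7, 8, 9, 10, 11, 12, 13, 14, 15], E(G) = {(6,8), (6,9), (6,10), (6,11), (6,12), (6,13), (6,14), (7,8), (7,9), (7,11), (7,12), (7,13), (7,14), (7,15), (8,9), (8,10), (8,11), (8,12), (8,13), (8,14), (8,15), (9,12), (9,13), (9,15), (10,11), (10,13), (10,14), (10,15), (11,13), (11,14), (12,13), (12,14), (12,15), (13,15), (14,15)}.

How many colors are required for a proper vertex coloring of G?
χ(G) = 6

Clique number ω(G) = 6 (lower bound: χ ≥ ω).
The clique on [7, 8, 9, 12, 13, 15] has size 6, forcing χ ≥ 6, and the coloring below uses 6 colors, so χ(G) = 6.
A valid 6-coloring: color 1: [8]; color 2: [13, 14]; color 3: [11, 12]; color 4: [6, 15]; color 5: [7, 10]; color 6: [9].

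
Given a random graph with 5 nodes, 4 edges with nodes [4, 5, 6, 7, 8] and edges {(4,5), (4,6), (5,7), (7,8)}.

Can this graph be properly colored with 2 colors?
A valid 2-coloring: color 1: [5, 6, 8]; color 2: [4, 7].
(χ(G) = 2 ≤ 2.)

Yes, G is 2-colorable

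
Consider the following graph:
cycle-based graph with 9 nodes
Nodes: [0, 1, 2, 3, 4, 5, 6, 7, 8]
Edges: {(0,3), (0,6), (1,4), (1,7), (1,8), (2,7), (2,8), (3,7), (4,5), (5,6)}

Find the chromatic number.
Clique number ω(G) = 2 (lower bound: χ ≥ ω).
Odd cycle [5, 4, 1, 7, 3, 0, 6] needs 3 colors (χ ≥ 3).
The coloring below uses 3 colors, so χ(G) = 3.
A valid 3-coloring: color 1: [0, 1, 2, 5]; color 2: [4, 6, 7, 8]; color 3: [3].

χ(G) = 3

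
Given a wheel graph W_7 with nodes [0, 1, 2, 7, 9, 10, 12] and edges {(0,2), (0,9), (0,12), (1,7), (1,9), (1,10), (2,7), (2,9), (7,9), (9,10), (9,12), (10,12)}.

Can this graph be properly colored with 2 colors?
No, G is not 2-colorable

The clique on vertices [0, 2, 9] has size 3 > 2, so it alone needs 3 colors.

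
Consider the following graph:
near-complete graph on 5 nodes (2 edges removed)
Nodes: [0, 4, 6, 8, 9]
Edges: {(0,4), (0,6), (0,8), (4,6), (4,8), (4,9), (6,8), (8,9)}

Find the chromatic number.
χ(G) = 4

Clique number ω(G) = 4 (lower bound: χ ≥ ω).
The clique on [0, 4, 6, 8] has size 4, forcing χ ≥ 4, and the coloring below uses 4 colors, so χ(G) = 4.
A valid 4-coloring: color 1: [4]; color 2: [8]; color 3: [6, 9]; color 4: [0].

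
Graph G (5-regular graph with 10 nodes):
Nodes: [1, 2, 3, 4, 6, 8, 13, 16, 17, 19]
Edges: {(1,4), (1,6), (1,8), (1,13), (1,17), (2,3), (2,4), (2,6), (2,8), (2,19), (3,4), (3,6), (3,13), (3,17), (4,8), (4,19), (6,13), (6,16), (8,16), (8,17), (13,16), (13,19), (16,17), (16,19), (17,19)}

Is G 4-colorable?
A valid 4-coloring: color 1: [1, 2, 16]; color 2: [4, 6, 17]; color 3: [3, 8, 19]; color 4: [13].
(χ(G) = 4 ≤ 4.)

Yes, G is 4-colorable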